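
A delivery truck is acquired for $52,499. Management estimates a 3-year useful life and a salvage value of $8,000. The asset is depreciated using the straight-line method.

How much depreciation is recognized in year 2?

$14,833

Depreciable base = $52,499 − $8,000 = $44,499.
Annual expense = $44,499 / 3 = $14,833.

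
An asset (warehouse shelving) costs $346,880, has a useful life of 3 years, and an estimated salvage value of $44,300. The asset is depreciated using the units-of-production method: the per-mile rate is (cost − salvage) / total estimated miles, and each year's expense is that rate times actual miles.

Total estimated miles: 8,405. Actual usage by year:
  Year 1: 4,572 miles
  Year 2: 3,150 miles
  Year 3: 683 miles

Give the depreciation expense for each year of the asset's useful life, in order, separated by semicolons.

Depreciable base = $346,880 − $44,300 = $302,580.
Rate = $302,580 / 8,405 miles = $36 per mile.
Year 1: 4,572 × $36 = $164,592. Book value $182,288.
Year 2: 3,150 × $36 = $113,400. Book value $68,888.
Year 3: 683 × $36 = $24,588. Book value $44,300.

$164,592; $113,400; $24,588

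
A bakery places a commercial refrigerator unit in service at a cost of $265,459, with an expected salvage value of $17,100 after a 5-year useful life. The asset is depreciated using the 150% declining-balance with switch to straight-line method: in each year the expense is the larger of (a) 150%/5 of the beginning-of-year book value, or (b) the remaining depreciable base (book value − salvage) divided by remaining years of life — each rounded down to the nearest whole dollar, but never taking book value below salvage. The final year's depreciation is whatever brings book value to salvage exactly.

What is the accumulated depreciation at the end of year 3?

$174,405

Depreciable base = $265,459 − $17,100 = $248,359.
Year 1: DB = ⌊$265,459 × 150%/5⌋ = $79,637; SL = ⌊$248,359/5⌋ = $49,671 → take DB $79,637. Book value $185,822.
Year 2: DB = ⌊$185,822 × 150%/5⌋ = $55,746; SL = ⌊$168,722/4⌋ = $42,180 → take DB $55,746. Book value $130,076.
Year 3: DB = ⌊$130,076 × 150%/5⌋ = $39,022; SL = ⌊$112,976/3⌋ = $37,658 → take DB $39,022. Book value $91,054.
Accumulated through year 3 = $265,459 − $91,054 = $174,405.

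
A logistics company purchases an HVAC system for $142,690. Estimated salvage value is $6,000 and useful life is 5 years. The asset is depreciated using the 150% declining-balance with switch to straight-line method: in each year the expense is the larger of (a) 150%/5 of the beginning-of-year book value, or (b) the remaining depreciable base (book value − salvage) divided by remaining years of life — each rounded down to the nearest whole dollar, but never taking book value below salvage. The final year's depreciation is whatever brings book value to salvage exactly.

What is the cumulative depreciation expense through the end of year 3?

$94,077

Depreciable base = $142,690 − $6,000 = $136,690.
Year 1: DB = ⌊$142,690 × 150%/5⌋ = $42,807; SL = ⌊$136,690/5⌋ = $27,338 → take DB $42,807. Book value $99,883.
Year 2: DB = ⌊$99,883 × 150%/5⌋ = $29,964; SL = ⌊$93,883/4⌋ = $23,470 → take DB $29,964. Book value $69,919.
Year 3: DB = ⌊$69,919 × 150%/5⌋ = $20,975; SL = ⌊$63,919/3⌋ = $21,306 → take SL $21,306. Book value $48,613.
Accumulated through year 3 = $142,690 − $48,613 = $94,077.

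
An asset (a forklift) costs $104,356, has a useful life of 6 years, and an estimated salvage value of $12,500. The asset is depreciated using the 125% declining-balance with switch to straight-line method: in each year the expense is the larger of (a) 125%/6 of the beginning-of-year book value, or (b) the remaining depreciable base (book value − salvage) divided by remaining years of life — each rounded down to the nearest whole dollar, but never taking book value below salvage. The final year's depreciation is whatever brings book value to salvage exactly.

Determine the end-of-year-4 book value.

$38,686

Depreciable base = $104,356 − $12,500 = $91,856.
Year 1: DB = ⌊$104,356 × 125%/6⌋ = $21,740; SL = ⌊$91,856/6⌋ = $15,309 → take DB $21,740. Book value $82,616.
Year 2: DB = ⌊$82,616 × 125%/6⌋ = $17,211; SL = ⌊$70,116/5⌋ = $14,023 → take DB $17,211. Book value $65,405.
Year 3: DB = ⌊$65,405 × 125%/6⌋ = $13,626; SL = ⌊$52,905/4⌋ = $13,226 → take DB $13,626. Book value $51,779.
Year 4: DB = ⌊$51,779 × 125%/6⌋ = $10,787; SL = ⌊$39,279/3⌋ = $13,093 → take SL $13,093. Book value $38,686.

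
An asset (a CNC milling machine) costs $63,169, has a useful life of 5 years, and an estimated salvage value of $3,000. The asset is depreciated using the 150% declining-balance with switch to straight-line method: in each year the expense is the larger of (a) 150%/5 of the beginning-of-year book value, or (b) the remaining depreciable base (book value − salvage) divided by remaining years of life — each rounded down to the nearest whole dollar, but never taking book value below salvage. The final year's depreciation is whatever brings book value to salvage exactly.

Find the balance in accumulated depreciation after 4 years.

$50,851

Depreciable base = $63,169 − $3,000 = $60,169.
Year 1: DB = ⌊$63,169 × 150%/5⌋ = $18,950; SL = ⌊$60,169/5⌋ = $12,033 → take DB $18,950. Book value $44,219.
Year 2: DB = ⌊$44,219 × 150%/5⌋ = $13,265; SL = ⌊$41,219/4⌋ = $10,304 → take DB $13,265. Book value $30,954.
Year 3: DB = ⌊$30,954 × 150%/5⌋ = $9,286; SL = ⌊$27,954/3⌋ = $9,318 → take SL $9,318. Book value $21,636.
Year 4: DB = ⌊$21,636 × 150%/5⌋ = $6,490; SL = ⌊$18,636/2⌋ = $9,318 → take SL $9,318. Book value $12,318.
Accumulated through year 4 = $63,169 − $12,318 = $50,851.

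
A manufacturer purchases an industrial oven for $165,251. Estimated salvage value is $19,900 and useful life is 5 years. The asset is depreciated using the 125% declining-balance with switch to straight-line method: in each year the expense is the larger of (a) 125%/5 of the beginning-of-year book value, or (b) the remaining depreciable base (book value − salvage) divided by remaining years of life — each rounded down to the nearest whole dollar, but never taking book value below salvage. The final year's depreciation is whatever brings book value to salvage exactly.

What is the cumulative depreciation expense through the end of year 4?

$120,999

Depreciable base = $165,251 − $19,900 = $145,351.
Year 1: DB = ⌊$165,251 × 125%/5⌋ = $41,312; SL = ⌊$145,351/5⌋ = $29,070 → take DB $41,312. Book value $123,939.
Year 2: DB = ⌊$123,939 × 125%/5⌋ = $30,984; SL = ⌊$104,039/4⌋ = $26,009 → take DB $30,984. Book value $92,955.
Year 3: DB = ⌊$92,955 × 125%/5⌋ = $23,238; SL = ⌊$73,055/3⌋ = $24,351 → take SL $24,351. Book value $68,604.
Year 4: DB = ⌊$68,604 × 125%/5⌋ = $17,151; SL = ⌊$48,704/2⌋ = $24,352 → take SL $24,352. Book value $44,252.
Accumulated through year 4 = $165,251 − $44,252 = $120,999.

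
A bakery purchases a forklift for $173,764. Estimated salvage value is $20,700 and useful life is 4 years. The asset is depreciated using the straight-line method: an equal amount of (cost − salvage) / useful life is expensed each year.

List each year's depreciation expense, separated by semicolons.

$38,266; $38,266; $38,266; $38,266

Depreciable base = $173,764 − $20,700 = $153,064.
Annual expense = $153,064 / 4 = $38,266.
End of year 1: book value $135,498.
End of year 2: book value $97,232.
End of year 3: book value $58,966.
End of year 4: book value $20,700.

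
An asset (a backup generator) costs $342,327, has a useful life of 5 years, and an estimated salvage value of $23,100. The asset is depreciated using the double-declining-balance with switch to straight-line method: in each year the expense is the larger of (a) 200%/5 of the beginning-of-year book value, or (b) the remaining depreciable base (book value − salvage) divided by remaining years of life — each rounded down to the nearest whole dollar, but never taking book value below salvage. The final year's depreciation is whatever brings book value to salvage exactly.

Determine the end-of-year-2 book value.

Depreciable base = $342,327 − $23,100 = $319,227.
Year 1: DB = ⌊$342,327 × 200%/5⌋ = $136,930; SL = ⌊$319,227/5⌋ = $63,845 → take DB $136,930. Book value $205,397.
Year 2: DB = ⌊$205,397 × 200%/5⌋ = $82,158; SL = ⌊$182,297/4⌋ = $45,574 → take DB $82,158. Book value $123,239.

$123,239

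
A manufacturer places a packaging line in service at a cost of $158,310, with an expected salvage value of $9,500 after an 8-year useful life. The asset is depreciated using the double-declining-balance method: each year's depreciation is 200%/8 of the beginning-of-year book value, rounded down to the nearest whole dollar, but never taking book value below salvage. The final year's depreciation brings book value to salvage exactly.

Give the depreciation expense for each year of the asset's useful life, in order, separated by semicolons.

$39,577; $29,683; $22,262; $16,697; $12,522; $9,392; $7,044; $11,633

Depreciable base = $158,310 − $9,500 = $148,810.
Year 1: ⌊$158,310 × 200%/8⌋ = $39,577. Book value $118,733.
Year 2: ⌊$118,733 × 200%/8⌋ = $29,683. Book value $89,050.
Year 3: ⌊$89,050 × 200%/8⌋ = $22,262. Book value $66,788.
Year 4: ⌊$66,788 × 200%/8⌋ = $16,697. Book value $50,091.
Year 5: ⌊$50,091 × 200%/8⌋ = $12,522. Book value $37,569.
Year 6: ⌊$37,569 × 200%/8⌋ = $9,392. Book value $28,177.
Year 7: ⌊$28,177 × 200%/8⌋ = $7,044. Book value $21,133.
Year 8 (final): $21,133 − $9,500 = $11,633. Book value $9,500.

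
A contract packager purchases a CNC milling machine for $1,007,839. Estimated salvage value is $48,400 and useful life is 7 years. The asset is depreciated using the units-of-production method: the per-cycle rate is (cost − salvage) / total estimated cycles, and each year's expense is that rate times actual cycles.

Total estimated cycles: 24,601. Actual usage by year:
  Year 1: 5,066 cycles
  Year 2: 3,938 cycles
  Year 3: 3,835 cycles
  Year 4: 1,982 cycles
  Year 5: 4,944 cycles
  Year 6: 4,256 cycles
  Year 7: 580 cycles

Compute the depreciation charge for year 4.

$77,298

Depreciable base = $1,007,839 − $48,400 = $959,439.
Rate = $959,439 / 24,601 cycles = $39 per cycle.
Year 1: 5,066 × $39 = $197,574. Book value $810,265.
Year 2: 3,938 × $39 = $153,582. Book value $656,683.
Year 3: 3,835 × $39 = $149,565. Book value $507,118.
Year 4: 1,982 × $39 = $77,298. Book value $429,820.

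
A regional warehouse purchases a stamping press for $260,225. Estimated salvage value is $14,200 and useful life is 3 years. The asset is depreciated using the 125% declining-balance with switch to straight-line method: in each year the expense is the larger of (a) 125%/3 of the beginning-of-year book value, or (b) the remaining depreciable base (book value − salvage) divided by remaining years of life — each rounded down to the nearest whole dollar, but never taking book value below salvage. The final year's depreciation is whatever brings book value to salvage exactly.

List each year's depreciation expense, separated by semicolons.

$108,427; $68,799; $68,799

Depreciable base = $260,225 − $14,200 = $246,025.
Year 1: DB = ⌊$260,225 × 125%/3⌋ = $108,427; SL = ⌊$246,025/3⌋ = $82,008 → take DB $108,427. Book value $151,798.
Year 2: DB = ⌊$151,798 × 125%/3⌋ = $63,249; SL = ⌊$137,598/2⌋ = $68,799 → take SL $68,799. Book value $82,999.
Year 3 (final): $82,999 − $14,200 = $68,799. Book value $14,200.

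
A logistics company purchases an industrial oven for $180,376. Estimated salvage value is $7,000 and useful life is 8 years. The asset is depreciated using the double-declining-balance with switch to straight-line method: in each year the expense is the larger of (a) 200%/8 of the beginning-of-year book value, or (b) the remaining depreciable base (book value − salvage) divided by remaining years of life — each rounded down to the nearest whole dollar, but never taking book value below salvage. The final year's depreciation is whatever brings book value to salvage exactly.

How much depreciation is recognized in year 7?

$11,935

Depreciable base = $180,376 − $7,000 = $173,376.
Year 1: DB = ⌊$180,376 × 200%/8⌋ = $45,094; SL = ⌊$173,376/8⌋ = $21,672 → take DB $45,094. Book value $135,282.
Year 2: DB = ⌊$135,282 × 200%/8⌋ = $33,820; SL = ⌊$128,282/7⌋ = $18,326 → take DB $33,820. Book value $101,462.
Year 3: DB = ⌊$101,462 × 200%/8⌋ = $25,365; SL = ⌊$94,462/6⌋ = $15,743 → take DB $25,365. Book value $76,097.
Year 4: DB = ⌊$76,097 × 200%/8⌋ = $19,024; SL = ⌊$69,097/5⌋ = $13,819 → take DB $19,024. Book value $57,073.
Year 5: DB = ⌊$57,073 × 200%/8⌋ = $14,268; SL = ⌊$50,073/4⌋ = $12,518 → take DB $14,268. Book value $42,805.
Year 6: DB = ⌊$42,805 × 200%/8⌋ = $10,701; SL = ⌊$35,805/3⌋ = $11,935 → take SL $11,935. Book value $30,870.
Year 7: DB = ⌊$30,870 × 200%/8⌋ = $7,717; SL = ⌊$23,870/2⌋ = $11,935 → take SL $11,935. Book value $18,935.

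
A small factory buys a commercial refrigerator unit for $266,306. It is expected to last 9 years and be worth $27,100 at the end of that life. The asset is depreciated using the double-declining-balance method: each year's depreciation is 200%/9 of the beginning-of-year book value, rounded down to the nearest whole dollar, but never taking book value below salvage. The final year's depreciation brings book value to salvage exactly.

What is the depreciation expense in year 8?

$10,190

Depreciable base = $266,306 − $27,100 = $239,206.
Year 1: ⌊$266,306 × 200%/9⌋ = $59,179. Book value $207,127.
Year 2: ⌊$207,127 × 200%/9⌋ = $46,028. Book value $161,099.
Year 3: ⌊$161,099 × 200%/9⌋ = $35,799. Book value $125,300.
Year 4: ⌊$125,300 × 200%/9⌋ = $27,844. Book value $97,456.
Year 5: ⌊$97,456 × 200%/9⌋ = $21,656. Book value $75,800.
Year 6: ⌊$75,800 × 200%/9⌋ = $16,844. Book value $58,956.
Year 7: ⌊$58,956 × 200%/9⌋ = $13,101. Book value $45,855.
Year 8: ⌊$45,855 × 200%/9⌋ = $10,190. Book value $35,665.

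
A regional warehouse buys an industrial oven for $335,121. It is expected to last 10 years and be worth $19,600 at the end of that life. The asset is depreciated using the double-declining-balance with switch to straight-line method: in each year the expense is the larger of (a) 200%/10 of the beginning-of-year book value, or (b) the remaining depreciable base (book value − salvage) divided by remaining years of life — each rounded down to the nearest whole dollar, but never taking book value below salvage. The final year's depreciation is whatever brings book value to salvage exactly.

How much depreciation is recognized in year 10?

Depreciable base = $335,121 − $19,600 = $315,521.
Year 1: DB = ⌊$335,121 × 200%/10⌋ = $67,024; SL = ⌊$315,521/10⌋ = $31,552 → take DB $67,024. Book value $268,097.
Year 2: DB = ⌊$268,097 × 200%/10⌋ = $53,619; SL = ⌊$248,497/9⌋ = $27,610 → take DB $53,619. Book value $214,478.
Year 3: DB = ⌊$214,478 × 200%/10⌋ = $42,895; SL = ⌊$194,878/8⌋ = $24,359 → take DB $42,895. Book value $171,583.
Year 4: DB = ⌊$171,583 × 200%/10⌋ = $34,316; SL = ⌊$151,983/7⌋ = $21,711 → take DB $34,316. Book value $137,267.
Year 5: DB = ⌊$137,267 × 200%/10⌋ = $27,453; SL = ⌊$117,667/6⌋ = $19,611 → take DB $27,453. Book value $109,814.
Year 6: DB = ⌊$109,814 × 200%/10⌋ = $21,962; SL = ⌊$90,214/5⌋ = $18,042 → take DB $21,962. Book value $87,852.
Year 7: DB = ⌊$87,852 × 200%/10⌋ = $17,570; SL = ⌊$68,252/4⌋ = $17,063 → take DB $17,570. Book value $70,282.
Year 8: DB = ⌊$70,282 × 200%/10⌋ = $14,056; SL = ⌊$50,682/3⌋ = $16,894 → take SL $16,894. Book value $53,388.
Year 9: DB = ⌊$53,388 × 200%/10⌋ = $10,677; SL = ⌊$33,788/2⌋ = $16,894 → take SL $16,894. Book value $36,494.
Year 10 (final): $36,494 − $19,600 = $16,894. Book value $19,600.

$16,894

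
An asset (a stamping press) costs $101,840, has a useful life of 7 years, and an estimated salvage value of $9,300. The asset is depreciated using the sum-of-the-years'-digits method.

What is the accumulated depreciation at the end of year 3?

Depreciable base = $101,840 − $9,300 = $92,540.
Sum of the years' digits = 7+6+5+4+3+2+1 = 28.
Year 1: $92,540 × 7/28 = $23,135. Book value $78,705.
Year 2: $92,540 × 6/28 = $19,830. Book value $58,875.
Year 3: $92,540 × 5/28 = $16,525. Book value $42,350.
Accumulated through year 3 = $101,840 − $42,350 = $59,490.

$59,490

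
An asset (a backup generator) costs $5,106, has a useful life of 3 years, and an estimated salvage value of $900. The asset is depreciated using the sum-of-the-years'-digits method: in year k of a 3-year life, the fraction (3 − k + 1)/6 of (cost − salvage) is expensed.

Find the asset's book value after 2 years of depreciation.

$1,601

Depreciable base = $5,106 − $900 = $4,206.
Sum of the years' digits = 3+2+1 = 6.
Year 1: $4,206 × 3/6 = $2,103. Book value $3,003.
Year 2: $4,206 × 2/6 = $1,402. Book value $1,601.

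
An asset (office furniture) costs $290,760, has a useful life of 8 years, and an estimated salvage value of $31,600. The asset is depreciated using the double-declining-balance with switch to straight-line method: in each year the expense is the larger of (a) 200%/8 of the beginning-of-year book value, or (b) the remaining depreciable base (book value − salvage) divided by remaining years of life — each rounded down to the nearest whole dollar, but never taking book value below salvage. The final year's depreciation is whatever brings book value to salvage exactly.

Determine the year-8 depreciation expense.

$7,213

Depreciable base = $290,760 − $31,600 = $259,160.
Year 1: DB = ⌊$290,760 × 200%/8⌋ = $72,690; SL = ⌊$259,160/8⌋ = $32,395 → take DB $72,690. Book value $218,070.
Year 2: DB = ⌊$218,070 × 200%/8⌋ = $54,517; SL = ⌊$186,470/7⌋ = $26,638 → take DB $54,517. Book value $163,553.
Year 3: DB = ⌊$163,553 × 200%/8⌋ = $40,888; SL = ⌊$131,953/6⌋ = $21,992 → take DB $40,888. Book value $122,665.
Year 4: DB = ⌊$122,665 × 200%/8⌋ = $30,666; SL = ⌊$91,065/5⌋ = $18,213 → take DB $30,666. Book value $91,999.
Year 5: DB = ⌊$91,999 × 200%/8⌋ = $22,999; SL = ⌊$60,399/4⌋ = $15,099 → take DB $22,999. Book value $69,000.
Year 6: DB = ⌊$69,000 × 200%/8⌋ = $17,250; SL = ⌊$37,400/3⌋ = $12,466 → take DB $17,250. Book value $51,750.
Year 7: DB = ⌊$51,750 × 200%/8⌋ = $12,937; SL = ⌊$20,150/2⌋ = $10,075 → take DB $12,937. Book value $38,813.
Year 8 (final): $38,813 − $31,600 = $7,213. Book value $31,600.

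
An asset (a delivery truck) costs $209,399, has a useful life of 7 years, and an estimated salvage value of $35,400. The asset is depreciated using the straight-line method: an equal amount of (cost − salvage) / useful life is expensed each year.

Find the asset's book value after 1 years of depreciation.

Depreciable base = $209,399 − $35,400 = $173,999.
Annual expense = $173,999 / 7 = $24,857.
End of year 1: book value $184,542.

$184,542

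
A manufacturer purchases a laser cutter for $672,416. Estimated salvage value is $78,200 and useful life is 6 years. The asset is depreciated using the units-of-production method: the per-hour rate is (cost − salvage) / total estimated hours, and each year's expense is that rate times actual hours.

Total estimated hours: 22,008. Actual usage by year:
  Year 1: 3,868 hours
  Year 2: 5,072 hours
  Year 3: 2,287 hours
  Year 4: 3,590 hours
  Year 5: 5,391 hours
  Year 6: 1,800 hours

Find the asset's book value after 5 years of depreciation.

Depreciable base = $672,416 − $78,200 = $594,216.
Rate = $594,216 / 22,008 hours = $27 per hour.
Year 1: 3,868 × $27 = $104,436. Book value $567,980.
Year 2: 5,072 × $27 = $136,944. Book value $431,036.
Year 3: 2,287 × $27 = $61,749. Book value $369,287.
Year 4: 3,590 × $27 = $96,930. Book value $272,357.
Year 5: 5,391 × $27 = $145,557. Book value $126,800.

$126,800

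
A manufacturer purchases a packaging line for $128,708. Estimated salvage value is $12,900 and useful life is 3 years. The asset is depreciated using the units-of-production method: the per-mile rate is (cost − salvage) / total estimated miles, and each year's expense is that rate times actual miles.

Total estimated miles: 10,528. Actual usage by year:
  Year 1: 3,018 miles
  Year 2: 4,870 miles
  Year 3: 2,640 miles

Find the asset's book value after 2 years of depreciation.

Depreciable base = $128,708 − $12,900 = $115,808.
Rate = $115,808 / 10,528 miles = $11 per mile.
Year 1: 3,018 × $11 = $33,198. Book value $95,510.
Year 2: 4,870 × $11 = $53,570. Book value $41,940.

$41,940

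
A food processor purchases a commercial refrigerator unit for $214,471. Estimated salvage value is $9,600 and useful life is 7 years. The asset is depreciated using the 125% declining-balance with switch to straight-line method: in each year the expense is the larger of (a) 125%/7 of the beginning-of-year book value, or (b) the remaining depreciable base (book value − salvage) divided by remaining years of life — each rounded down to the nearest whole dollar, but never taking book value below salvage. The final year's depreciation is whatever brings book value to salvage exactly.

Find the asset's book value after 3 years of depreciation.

Depreciable base = $214,471 − $9,600 = $204,871.
Year 1: DB = ⌊$214,471 × 125%/7⌋ = $38,298; SL = ⌊$204,871/7⌋ = $29,267 → take DB $38,298. Book value $176,173.
Year 2: DB = ⌊$176,173 × 125%/7⌋ = $31,459; SL = ⌊$166,573/6⌋ = $27,762 → take DB $31,459. Book value $144,714.
Year 3: DB = ⌊$144,714 × 125%/7⌋ = $25,841; SL = ⌊$135,114/5⌋ = $27,022 → take SL $27,022. Book value $117,692.

$117,692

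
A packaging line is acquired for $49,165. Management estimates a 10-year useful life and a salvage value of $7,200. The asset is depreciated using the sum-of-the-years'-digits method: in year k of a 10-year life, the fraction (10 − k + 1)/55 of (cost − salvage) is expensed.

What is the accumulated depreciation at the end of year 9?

$41,202

Depreciable base = $49,165 − $7,200 = $41,965.
Sum of the years' digits = 10+9+8+7+6+5+4+3+2+1 = 55.
Year 1: $41,965 × 10/55 = $7,630. Book value $41,535.
Year 2: $41,965 × 9/55 = $6,867. Book value $34,668.
Year 3: $41,965 × 8/55 = $6,104. Book value $28,564.
Year 4: $41,965 × 7/55 = $5,341. Book value $23,223.
Year 5: $41,965 × 6/55 = $4,578. Book value $18,645.
Year 6: $41,965 × 5/55 = $3,815. Book value $14,830.
Year 7: $41,965 × 4/55 = $3,052. Book value $11,778.
Year 8: $41,965 × 3/55 = $2,289. Book value $9,489.
Year 9: $41,965 × 2/55 = $1,526. Book value $7,963.
Accumulated through year 9 = $49,165 − $7,963 = $41,202.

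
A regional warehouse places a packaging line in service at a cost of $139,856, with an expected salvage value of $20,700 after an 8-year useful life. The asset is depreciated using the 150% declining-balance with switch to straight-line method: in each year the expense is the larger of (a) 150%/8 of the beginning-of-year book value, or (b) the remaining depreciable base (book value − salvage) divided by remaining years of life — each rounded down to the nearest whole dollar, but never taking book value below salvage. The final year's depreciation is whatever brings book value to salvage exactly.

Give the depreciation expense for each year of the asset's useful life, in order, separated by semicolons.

Depreciable base = $139,856 − $20,700 = $119,156.
Year 1: DB = ⌊$139,856 × 150%/8⌋ = $26,223; SL = ⌊$119,156/8⌋ = $14,894 → take DB $26,223. Book value $113,633.
Year 2: DB = ⌊$113,633 × 150%/8⌋ = $21,306; SL = ⌊$92,933/7⌋ = $13,276 → take DB $21,306. Book value $92,327.
Year 3: DB = ⌊$92,327 × 150%/8⌋ = $17,311; SL = ⌊$71,627/6⌋ = $11,937 → take DB $17,311. Book value $75,016.
Year 4: DB = ⌊$75,016 × 150%/8⌋ = $14,065; SL = ⌊$54,316/5⌋ = $10,863 → take DB $14,065. Book value $60,951.
Year 5: DB = ⌊$60,951 × 150%/8⌋ = $11,428; SL = ⌊$40,251/4⌋ = $10,062 → take DB $11,428. Book value $49,523.
Year 6: DB = ⌊$49,523 × 150%/8⌋ = $9,285; SL = ⌊$28,823/3⌋ = $9,607 → take SL $9,607. Book value $39,916.
Year 7: DB = ⌊$39,916 × 150%/8⌋ = $7,484; SL = ⌊$19,216/2⌋ = $9,608 → take SL $9,608. Book value $30,308.
Year 8 (final): $30,308 − $20,700 = $9,608. Book value $20,700.

$26,223; $21,306; $17,311; $14,065; $11,428; $9,607; $9,608; $9,608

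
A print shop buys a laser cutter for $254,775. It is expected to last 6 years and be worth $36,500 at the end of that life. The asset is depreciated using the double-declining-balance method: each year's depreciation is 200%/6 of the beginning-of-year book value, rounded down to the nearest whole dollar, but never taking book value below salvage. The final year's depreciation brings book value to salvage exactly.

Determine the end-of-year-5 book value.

$36,500

Depreciable base = $254,775 − $36,500 = $218,275.
Year 1: ⌊$254,775 × 200%/6⌋ = $84,925. Book value $169,850.
Year 2: ⌊$169,850 × 200%/6⌋ = $56,616. Book value $113,234.
Year 3: ⌊$113,234 × 200%/6⌋ = $37,744. Book value $75,490.
Year 4: ⌊$75,490 × 200%/6⌋ = $25,163. Book value $50,327.
Year 5: ⌊$50,327 × 200%/6⌋ = $16,775, capped at $13,827. Book value $36,500.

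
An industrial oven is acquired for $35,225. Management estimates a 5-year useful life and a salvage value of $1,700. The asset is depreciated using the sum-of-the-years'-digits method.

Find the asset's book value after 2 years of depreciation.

$15,110

Depreciable base = $35,225 − $1,700 = $33,525.
Sum of the years' digits = 5+4+3+2+1 = 15.
Year 1: $33,525 × 5/15 = $11,175. Book value $24,050.
Year 2: $33,525 × 4/15 = $8,940. Book value $15,110.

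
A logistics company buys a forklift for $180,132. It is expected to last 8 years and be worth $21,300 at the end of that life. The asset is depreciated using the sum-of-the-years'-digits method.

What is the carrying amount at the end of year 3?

Depreciable base = $180,132 − $21,300 = $158,832.
Sum of the years' digits = 8+7+6+5+4+3+2+1 = 36.
Year 1: $158,832 × 8/36 = $35,296. Book value $144,836.
Year 2: $158,832 × 7/36 = $30,884. Book value $113,952.
Year 3: $158,832 × 6/36 = $26,472. Book value $87,480.

$87,480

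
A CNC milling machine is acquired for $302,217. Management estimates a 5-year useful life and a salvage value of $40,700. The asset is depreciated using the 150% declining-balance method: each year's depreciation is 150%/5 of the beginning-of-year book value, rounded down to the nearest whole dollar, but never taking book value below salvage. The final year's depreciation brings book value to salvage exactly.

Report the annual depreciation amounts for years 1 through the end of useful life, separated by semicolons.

$90,665; $63,465; $44,426; $31,098; $31,863

Depreciable base = $302,217 − $40,700 = $261,517.
Year 1: ⌊$302,217 × 150%/5⌋ = $90,665. Book value $211,552.
Year 2: ⌊$211,552 × 150%/5⌋ = $63,465. Book value $148,087.
Year 3: ⌊$148,087 × 150%/5⌋ = $44,426. Book value $103,661.
Year 4: ⌊$103,661 × 150%/5⌋ = $31,098. Book value $72,563.
Year 5 (final): $72,563 − $40,700 = $31,863. Book value $40,700.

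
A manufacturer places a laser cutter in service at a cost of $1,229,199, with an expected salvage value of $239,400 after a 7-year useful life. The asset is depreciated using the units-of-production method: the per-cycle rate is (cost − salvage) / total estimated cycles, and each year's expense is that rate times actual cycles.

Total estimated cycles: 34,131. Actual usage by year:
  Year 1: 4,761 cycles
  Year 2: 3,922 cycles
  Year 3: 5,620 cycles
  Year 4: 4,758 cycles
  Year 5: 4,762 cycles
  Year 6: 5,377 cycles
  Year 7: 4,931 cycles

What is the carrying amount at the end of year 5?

Depreciable base = $1,229,199 − $239,400 = $989,799.
Rate = $989,799 / 34,131 cycles = $29 per cycle.
Year 1: 4,761 × $29 = $138,069. Book value $1,091,130.
Year 2: 3,922 × $29 = $113,738. Book value $977,392.
Year 3: 5,620 × $29 = $162,980. Book value $814,412.
Year 4: 4,758 × $29 = $137,982. Book value $676,430.
Year 5: 4,762 × $29 = $138,098. Book value $538,332.

$538,332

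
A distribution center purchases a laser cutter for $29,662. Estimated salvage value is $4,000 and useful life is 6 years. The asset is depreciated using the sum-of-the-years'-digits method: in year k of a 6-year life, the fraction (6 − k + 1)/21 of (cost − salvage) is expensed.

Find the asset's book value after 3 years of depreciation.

$11,332

Depreciable base = $29,662 − $4,000 = $25,662.
Sum of the years' digits = 6+5+4+3+2+1 = 21.
Year 1: $25,662 × 6/21 = $7,332. Book value $22,330.
Year 2: $25,662 × 5/21 = $6,110. Book value $16,220.
Year 3: $25,662 × 4/21 = $4,888. Book value $11,332.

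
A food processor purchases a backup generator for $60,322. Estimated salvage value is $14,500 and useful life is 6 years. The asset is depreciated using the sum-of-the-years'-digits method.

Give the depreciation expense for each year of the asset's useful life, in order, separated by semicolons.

Depreciable base = $60,322 − $14,500 = $45,822.
Sum of the years' digits = 6+5+4+3+2+1 = 21.
Year 1: $45,822 × 6/21 = $13,092. Book value $47,230.
Year 2: $45,822 × 5/21 = $10,910. Book value $36,320.
Year 3: $45,822 × 4/21 = $8,728. Book value $27,592.
Year 4: $45,822 × 3/21 = $6,546. Book value $21,046.
Year 5: $45,822 × 2/21 = $4,364. Book value $16,682.
Year 6: $45,822 × 1/21 = $2,182. Book value $14,500.

$13,092; $10,910; $8,728; $6,546; $4,364; $2,182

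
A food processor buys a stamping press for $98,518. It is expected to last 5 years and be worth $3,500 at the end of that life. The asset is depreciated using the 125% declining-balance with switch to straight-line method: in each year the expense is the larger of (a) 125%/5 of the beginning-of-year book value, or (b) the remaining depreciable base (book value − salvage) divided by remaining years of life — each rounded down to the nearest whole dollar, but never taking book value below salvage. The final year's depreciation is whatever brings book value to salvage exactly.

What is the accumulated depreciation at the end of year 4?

Depreciable base = $98,518 − $3,500 = $95,018.
Year 1: DB = ⌊$98,518 × 125%/5⌋ = $24,629; SL = ⌊$95,018/5⌋ = $19,003 → take DB $24,629. Book value $73,889.
Year 2: DB = ⌊$73,889 × 125%/5⌋ = $18,472; SL = ⌊$70,389/4⌋ = $17,597 → take DB $18,472. Book value $55,417.
Year 3: DB = ⌊$55,417 × 125%/5⌋ = $13,854; SL = ⌊$51,917/3⌋ = $17,305 → take SL $17,305. Book value $38,112.
Year 4: DB = ⌊$38,112 × 125%/5⌋ = $9,528; SL = ⌊$34,612/2⌋ = $17,306 → take SL $17,306. Book value $20,806.
Accumulated through year 4 = $98,518 − $20,806 = $77,712.

$77,712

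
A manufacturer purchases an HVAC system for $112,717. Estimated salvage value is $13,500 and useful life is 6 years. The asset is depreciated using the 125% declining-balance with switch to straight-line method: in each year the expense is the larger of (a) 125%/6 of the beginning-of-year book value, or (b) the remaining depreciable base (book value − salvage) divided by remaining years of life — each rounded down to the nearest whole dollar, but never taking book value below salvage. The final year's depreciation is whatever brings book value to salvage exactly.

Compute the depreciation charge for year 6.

$14,143

Depreciable base = $112,717 − $13,500 = $99,217.
Year 1: DB = ⌊$112,717 × 125%/6⌋ = $23,482; SL = ⌊$99,217/6⌋ = $16,536 → take DB $23,482. Book value $89,235.
Year 2: DB = ⌊$89,235 × 125%/6⌋ = $18,590; SL = ⌊$75,735/5⌋ = $15,147 → take DB $18,590. Book value $70,645.
Year 3: DB = ⌊$70,645 × 125%/6⌋ = $14,717; SL = ⌊$57,145/4⌋ = $14,286 → take DB $14,717. Book value $55,928.
Year 4: DB = ⌊$55,928 × 125%/6⌋ = $11,651; SL = ⌊$42,428/3⌋ = $14,142 → take SL $14,142. Book value $41,786.
Year 5: DB = ⌊$41,786 × 125%/6⌋ = $8,705; SL = ⌊$28,286/2⌋ = $14,143 → take SL $14,143. Book value $27,643.
Year 6 (final): $27,643 − $13,500 = $14,143. Book value $13,500.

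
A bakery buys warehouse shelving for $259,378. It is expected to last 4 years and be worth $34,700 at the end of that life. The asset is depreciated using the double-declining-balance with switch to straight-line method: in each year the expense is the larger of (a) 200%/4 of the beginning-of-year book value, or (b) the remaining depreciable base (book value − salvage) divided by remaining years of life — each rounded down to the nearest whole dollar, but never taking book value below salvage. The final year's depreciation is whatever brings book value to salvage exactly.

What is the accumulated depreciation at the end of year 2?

Depreciable base = $259,378 − $34,700 = $224,678.
Year 1: DB = ⌊$259,378 × 200%/4⌋ = $129,689; SL = ⌊$224,678/4⌋ = $56,169 → take DB $129,689. Book value $129,689.
Year 2: DB = ⌊$129,689 × 200%/4⌋ = $64,844; SL = ⌊$94,989/3⌋ = $31,663 → take DB $64,844. Book value $64,845.
Accumulated through year 2 = $259,378 − $64,845 = $194,533.

$194,533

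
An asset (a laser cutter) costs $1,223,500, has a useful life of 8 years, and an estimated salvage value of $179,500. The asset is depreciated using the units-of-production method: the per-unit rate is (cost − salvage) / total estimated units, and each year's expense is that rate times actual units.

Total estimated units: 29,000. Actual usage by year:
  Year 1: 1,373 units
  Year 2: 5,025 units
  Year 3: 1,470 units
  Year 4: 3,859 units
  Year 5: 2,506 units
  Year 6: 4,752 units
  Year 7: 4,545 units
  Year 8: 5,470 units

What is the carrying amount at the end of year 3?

Depreciable base = $1,223,500 − $179,500 = $1,044,000.
Rate = $1,044,000 / 29,000 units = $36 per unit.
Year 1: 1,373 × $36 = $49,428. Book value $1,174,072.
Year 2: 5,025 × $36 = $180,900. Book value $993,172.
Year 3: 1,470 × $36 = $52,920. Book value $940,252.

$940,252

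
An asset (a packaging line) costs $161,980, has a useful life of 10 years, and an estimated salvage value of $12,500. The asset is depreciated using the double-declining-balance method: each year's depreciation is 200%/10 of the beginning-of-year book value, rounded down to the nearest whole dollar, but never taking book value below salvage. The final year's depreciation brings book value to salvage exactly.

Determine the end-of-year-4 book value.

$66,348

Depreciable base = $161,980 − $12,500 = $149,480.
Year 1: ⌊$161,980 × 200%/10⌋ = $32,396. Book value $129,584.
Year 2: ⌊$129,584 × 200%/10⌋ = $25,916. Book value $103,668.
Year 3: ⌊$103,668 × 200%/10⌋ = $20,733. Book value $82,935.
Year 4: ⌊$82,935 × 200%/10⌋ = $16,587. Book value $66,348.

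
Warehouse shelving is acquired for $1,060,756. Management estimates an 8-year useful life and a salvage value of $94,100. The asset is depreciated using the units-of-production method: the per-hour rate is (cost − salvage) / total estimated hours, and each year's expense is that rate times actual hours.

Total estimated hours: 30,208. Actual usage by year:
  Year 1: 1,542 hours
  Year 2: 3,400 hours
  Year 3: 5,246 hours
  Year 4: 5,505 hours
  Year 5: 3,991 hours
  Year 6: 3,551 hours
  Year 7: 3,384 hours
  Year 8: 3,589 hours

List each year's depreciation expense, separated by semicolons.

$49,344; $108,800; $167,872; $176,160; $127,712; $113,632; $108,288; $114,848

Depreciable base = $1,060,756 − $94,100 = $966,656.
Rate = $966,656 / 30,208 hours = $32 per hour.
Year 1: 1,542 × $32 = $49,344. Book value $1,011,412.
Year 2: 3,400 × $32 = $108,800. Book value $902,612.
Year 3: 5,246 × $32 = $167,872. Book value $734,740.
Year 4: 5,505 × $32 = $176,160. Book value $558,580.
Year 5: 3,991 × $32 = $127,712. Book value $430,868.
Year 6: 3,551 × $32 = $113,632. Book value $317,236.
Year 7: 3,384 × $32 = $108,288. Book value $208,948.
Year 8: 3,589 × $32 = $114,848. Book value $94,100.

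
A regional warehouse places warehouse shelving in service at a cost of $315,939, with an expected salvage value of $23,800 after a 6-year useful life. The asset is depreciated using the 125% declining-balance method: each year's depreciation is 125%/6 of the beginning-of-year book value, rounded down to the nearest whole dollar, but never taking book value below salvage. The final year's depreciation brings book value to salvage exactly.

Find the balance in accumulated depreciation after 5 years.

$217,692

Depreciable base = $315,939 − $23,800 = $292,139.
Year 1: ⌊$315,939 × 125%/6⌋ = $65,820. Book value $250,119.
Year 2: ⌊$250,119 × 125%/6⌋ = $52,108. Book value $198,011.
Year 3: ⌊$198,011 × 125%/6⌋ = $41,252. Book value $156,759.
Year 4: ⌊$156,759 × 125%/6⌋ = $32,658. Book value $124,101.
Year 5: ⌊$124,101 × 125%/6⌋ = $25,854. Book value $98,247.
Accumulated through year 5 = $315,939 − $98,247 = $217,692.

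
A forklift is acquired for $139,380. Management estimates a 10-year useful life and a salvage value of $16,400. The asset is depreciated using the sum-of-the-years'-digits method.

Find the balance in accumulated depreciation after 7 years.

$109,564

Depreciable base = $139,380 − $16,400 = $122,980.
Sum of the years' digits = 10+9+8+7+6+5+4+3+2+1 = 55.
Year 1: $122,980 × 10/55 = $22,360. Book value $117,020.
Year 2: $122,980 × 9/55 = $20,124. Book value $96,896.
Year 3: $122,980 × 8/55 = $17,888. Book value $79,008.
Year 4: $122,980 × 7/55 = $15,652. Book value $63,356.
Year 5: $122,980 × 6/55 = $13,416. Book value $49,940.
Year 6: $122,980 × 5/55 = $11,180. Book value $38,760.
Year 7: $122,980 × 4/55 = $8,944. Book value $29,816.
Accumulated through year 7 = $139,380 − $29,816 = $109,564.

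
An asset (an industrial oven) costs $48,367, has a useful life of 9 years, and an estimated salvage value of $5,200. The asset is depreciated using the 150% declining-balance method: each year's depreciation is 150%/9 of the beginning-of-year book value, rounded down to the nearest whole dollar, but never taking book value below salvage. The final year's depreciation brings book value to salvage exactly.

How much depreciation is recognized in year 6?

Depreciable base = $48,367 − $5,200 = $43,167.
Year 1: ⌊$48,367 × 150%/9⌋ = $8,061. Book value $40,306.
Year 2: ⌊$40,306 × 150%/9⌋ = $6,717. Book value $33,589.
Year 3: ⌊$33,589 × 150%/9⌋ = $5,598. Book value $27,991.
Year 4: ⌊$27,991 × 150%/9⌋ = $4,665. Book value $23,326.
Year 5: ⌊$23,326 × 150%/9⌋ = $3,887. Book value $19,439.
Year 6: ⌊$19,439 × 150%/9⌋ = $3,239. Book value $16,200.

$3,239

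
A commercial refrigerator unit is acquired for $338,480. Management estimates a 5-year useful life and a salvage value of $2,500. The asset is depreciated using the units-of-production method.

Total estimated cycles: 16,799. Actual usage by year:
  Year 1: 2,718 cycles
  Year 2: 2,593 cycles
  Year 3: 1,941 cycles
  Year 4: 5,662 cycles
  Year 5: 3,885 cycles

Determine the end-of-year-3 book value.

$193,440

Depreciable base = $338,480 − $2,500 = $335,980.
Rate = $335,980 / 16,799 cycles = $20 per cycle.
Year 1: 2,718 × $20 = $54,360. Book value $284,120.
Year 2: 2,593 × $20 = $51,860. Book value $232,260.
Year 3: 1,941 × $20 = $38,820. Book value $193,440.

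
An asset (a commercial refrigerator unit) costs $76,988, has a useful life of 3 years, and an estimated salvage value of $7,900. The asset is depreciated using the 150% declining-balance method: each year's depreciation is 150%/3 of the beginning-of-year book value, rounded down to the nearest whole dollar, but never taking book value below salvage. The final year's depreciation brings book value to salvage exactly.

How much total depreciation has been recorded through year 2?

$57,741

Depreciable base = $76,988 − $7,900 = $69,088.
Year 1: ⌊$76,988 × 150%/3⌋ = $38,494. Book value $38,494.
Year 2: ⌊$38,494 × 150%/3⌋ = $19,247. Book value $19,247.
Accumulated through year 2 = $76,988 − $19,247 = $57,741.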